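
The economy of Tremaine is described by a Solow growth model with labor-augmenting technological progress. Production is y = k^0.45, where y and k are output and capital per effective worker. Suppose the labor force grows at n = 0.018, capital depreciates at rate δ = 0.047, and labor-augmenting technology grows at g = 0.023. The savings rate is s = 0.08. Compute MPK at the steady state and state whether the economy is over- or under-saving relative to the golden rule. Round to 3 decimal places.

Capital per effective worker breaks even when investment replaces (n + g + δ)·k; here n + g + δ = 0.088.
Steady-state k*: s·k^0.45 = 0.088·k gives k* = (0.08/0.088)^(1/0.55) ≈ 0.8409.
MPK = 0.45·0.8409^(-0.55) ≈ 0.4950.
MPK > n+g+δ = 0.088, so the economy is dynamically efficient (under-saving).

under-saving; MPK ≈ 0.495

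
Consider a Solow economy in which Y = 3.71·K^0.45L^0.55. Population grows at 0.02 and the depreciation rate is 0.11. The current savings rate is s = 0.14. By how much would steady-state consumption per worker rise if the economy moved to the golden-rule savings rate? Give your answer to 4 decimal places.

Δc ≈ 6.5647

n + δ = 0.02 + 0.11 = 0.13.
Current steady state (s = 0.14): k* = (0.14·3.71/0.13)^(1/0.55) ≈ 12.4092, y* = 3.71·12.4092^0.45 ≈ 11.5228, c* = (1−0.14)·11.5228 ≈ 9.9096.
At the golden rule the marginal product of capital equals n+δ: 0.45·3.71·k^(0.45−1) = 0.13. Solving, k_gold = (0.45·3.71/0.13)^(1/0.55) ≈ 103.6847.
y_gold = 3.71·103.6847^0.45 ≈ 29.9534, c_gold = y_gold − 0.13·k_gold ≈ 16.4743.
Gain: Δc = 16.4743 − 9.9096 ≈ 6.5647.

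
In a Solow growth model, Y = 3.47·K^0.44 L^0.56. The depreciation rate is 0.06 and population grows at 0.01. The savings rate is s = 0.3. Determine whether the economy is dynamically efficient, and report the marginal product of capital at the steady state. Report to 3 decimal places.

Break-even investment rate: n + δ = 0.01 + 0.06 = 0.07.
Steady-state k*: s·A·k^0.44 = 0.07·k gives k* = (0.3·3.47/0.07)^(1/0.56) ≈ 124.0186.
MPK = 0.44·3.47·124.0186^(-0.56) ≈ 0.1027.
MPK > n+δ = 0.07, so the economy is dynamically efficient (under-saving).

dynamically efficient; MPK ≈ 0.103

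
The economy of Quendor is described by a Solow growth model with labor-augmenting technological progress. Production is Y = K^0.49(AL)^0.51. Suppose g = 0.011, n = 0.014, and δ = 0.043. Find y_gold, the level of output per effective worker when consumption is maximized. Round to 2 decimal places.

The effective depreciation rate is n + g + δ = 0.014 + 0.011 + 0.043 = 0.068.
Setting f'(k) = n+g+δ gives 0.49·k^(0.49−1) = 0.068, hence k_gold = (0.49/0.068)^(1/0.51) ≈ 48.0551.
Output: y_gold = k_gold^0.49 = 48.0551^0.49 ≈ 6.6689.

y_gold ≈ 6.67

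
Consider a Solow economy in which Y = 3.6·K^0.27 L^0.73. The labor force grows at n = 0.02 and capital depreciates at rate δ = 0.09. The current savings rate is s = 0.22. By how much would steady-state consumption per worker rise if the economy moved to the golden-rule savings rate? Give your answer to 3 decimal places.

Break-even investment rate: n + δ = 0.02 + 0.09 = 0.11.
Current steady state (s = 0.22): k* = (0.22·3.6/0.11)^(1/0.73) ≈ 14.9427, y* = 3.6·14.9427^0.27 ≈ 7.4713, c* = (1−0.22)·7.4713 ≈ 5.8276.
Golden rule sets MPK = n+δ: 0.27·3.6·k^(0.27−1) = 0.11, so k_gold = (0.27·3.6/0.11)^(1/0.73) ≈ 19.7818.
y_gold = 3.6·19.7818^0.27 ≈ 8.0592, c_gold = y_gold − 0.11·k_gold ≈ 5.8832.
Gain: Δc = 5.8832 − 5.8276 ≈ 0.0556.

Δc ≈ 0.056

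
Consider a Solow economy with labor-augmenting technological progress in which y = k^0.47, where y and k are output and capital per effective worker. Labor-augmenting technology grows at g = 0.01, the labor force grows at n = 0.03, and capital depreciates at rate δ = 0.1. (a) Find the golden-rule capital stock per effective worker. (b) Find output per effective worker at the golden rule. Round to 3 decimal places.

The effective depreciation rate is n + g + δ = 0.03 + 0.01 + 0.1 = 0.14.
Golden rule sets MPK = n+g+δ: 0.47·k^(0.47−1) = 0.14, so k_gold = (0.47/0.14)^(1/0.53) ≈ 9.8264.
y_gold = 9.8264^0.47 ≈ 2.9270.

(a) k_gold ≈ 9.826; (b) y_gold ≈ 2.927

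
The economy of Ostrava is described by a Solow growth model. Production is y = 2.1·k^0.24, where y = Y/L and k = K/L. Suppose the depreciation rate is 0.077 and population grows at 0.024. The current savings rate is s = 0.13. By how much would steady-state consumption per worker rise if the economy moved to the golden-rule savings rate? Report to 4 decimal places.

n + δ = 0.024 + 0.077 = 0.101.
Current steady state (s = 0.13): k* = (0.13·2.1/0.101)^(1/0.76) ≈ 3.7001, y* = 2.1·3.7001^0.24 ≈ 2.8747, c* = (1−0.13)·2.8747 ≈ 2.5010.
At the golden rule the marginal product of capital equals n+δ: 0.24·2.1·k^(0.24−1) = 0.101. Solving, k_gold = (0.24·2.1/0.101)^(1/0.76) ≈ 8.2902.
y_gold = 2.1·8.2902^0.24 ≈ 3.4888, c_gold = y_gold − 0.101·k_gold ≈ 2.6515.
Gain: Δc = 2.6515 − 2.5010 ≈ 0.1505.

Δc ≈ 0.1505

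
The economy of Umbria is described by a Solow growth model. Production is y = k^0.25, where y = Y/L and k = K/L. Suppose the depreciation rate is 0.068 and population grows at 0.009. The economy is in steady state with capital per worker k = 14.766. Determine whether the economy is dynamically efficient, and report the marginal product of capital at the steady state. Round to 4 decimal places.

Capital per worker breaks even when investment replaces (n + δ)·k; here n + δ = 0.077.
MPK = 0.25·k^(0.25−1) = 0.25·14.766^(-0.75) ≈ 0.0332.
MPK < 0.077, so the economy is dynamically inefficient (over-saving).

dynamically inefficient; MPK ≈ 0.0332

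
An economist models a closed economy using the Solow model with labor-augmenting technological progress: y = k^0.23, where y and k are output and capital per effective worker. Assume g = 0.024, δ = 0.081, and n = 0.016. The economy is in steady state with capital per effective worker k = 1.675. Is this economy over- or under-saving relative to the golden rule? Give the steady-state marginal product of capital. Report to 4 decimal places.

under-saving; MPK ≈ 0.1546

n + g + δ = 0.016 + 0.024 + 0.081 = 0.121.
MPK = 0.23·k^(0.23−1) = 0.23·1.675^(-0.77) ≈ 0.1546.
MPK > 0.121, so the economy is dynamically efficient (under-saving).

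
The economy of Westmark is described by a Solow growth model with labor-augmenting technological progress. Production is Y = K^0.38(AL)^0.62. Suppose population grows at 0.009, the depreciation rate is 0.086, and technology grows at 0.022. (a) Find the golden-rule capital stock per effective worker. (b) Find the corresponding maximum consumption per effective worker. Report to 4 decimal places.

The effective depreciation rate is n + g + δ = 0.009 + 0.022 + 0.086 = 0.117.
At the golden rule the marginal product of capital equals n+g+δ: 0.38·k^(0.38−1) = 0.117. Solving, k_gold = (0.38/0.117)^(1/0.62) ≈ 6.6859.
y_gold = 6.6859^0.38 ≈ 2.0585; c_gold = y_gold − 0.117·k_gold ≈ 1.2763.

(a) k_gold ≈ 6.6859; (b) c_gold ≈ 1.2763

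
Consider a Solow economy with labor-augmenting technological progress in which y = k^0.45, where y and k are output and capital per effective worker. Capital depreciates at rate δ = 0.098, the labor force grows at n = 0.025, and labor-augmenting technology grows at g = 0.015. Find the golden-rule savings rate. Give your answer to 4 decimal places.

s_gold = 0.4500

Break-even investment rate: n + g + δ = 0.025 + 0.015 + 0.098 = 0.138.
At the golden rule MPK = n+g+δ, and in any Cobb-Douglas steady state s = (n+g+δ)·k/y = MPK·k/y = capital's share 0.45.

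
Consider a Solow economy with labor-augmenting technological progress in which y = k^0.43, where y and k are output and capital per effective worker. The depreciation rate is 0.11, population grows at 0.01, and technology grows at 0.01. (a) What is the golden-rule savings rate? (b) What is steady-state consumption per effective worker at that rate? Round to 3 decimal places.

Capital per effective worker breaks even when investment replaces (n + g + δ)·k; here n + g + δ = 0.13.
For Cobb-Douglas, s_gold equals capital's share: s_gold = 0.43.
Setting f'(k) = n+g+δ gives 0.43·k^(0.43−1) = 0.13, hence k_gold = (0.43/0.13)^(1/0.57) ≈ 8.1554.
y_gold = 8.1554^0.43 ≈ 2.4656; c_gold = (1−0.43)·y_gold ≈ 1.4054.

(a) s_gold = 0.430; (b) c_gold ≈ 1.405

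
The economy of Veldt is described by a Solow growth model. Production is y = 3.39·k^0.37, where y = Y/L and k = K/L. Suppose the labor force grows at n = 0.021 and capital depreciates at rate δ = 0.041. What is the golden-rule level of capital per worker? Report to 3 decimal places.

Break-even investment rate: n + δ = 0.021 + 0.041 = 0.062.
Maximizing c = f(k) − (n+δ)·k gives f'(k) = n+δ, i.e. 0.37·3.39·k^(0.37−1) = 0.062, so k_gold = (0.37·3.39/0.062)^(1/0.63) ≈ 118.3127.

k_gold ≈ 118.313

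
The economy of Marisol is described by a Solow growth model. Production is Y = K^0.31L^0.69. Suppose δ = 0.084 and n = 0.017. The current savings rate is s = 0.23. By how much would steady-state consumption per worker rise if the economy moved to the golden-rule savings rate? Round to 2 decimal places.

Δc ≈ 0.03

The effective depreciation rate is n + δ = 0.017 + 0.084 = 0.101.
Current steady state (s = 0.23): k* = (0.23/0.101)^(1/0.69) ≈ 3.2959, y* = 3.2959^0.31 ≈ 1.4474, c* = (1−0.23)·1.4474 ≈ 1.1145.
At the golden rule the marginal product of capital equals n+δ: 0.31·k^(0.31−1) = 0.101. Solving, k_gold = (0.31/0.101)^(1/0.69) ≈ 5.0799.
y_gold = 5.0799^0.31 ≈ 1.6551, c_gold = y_gold − 0.101·k_gold ≈ 1.1420.
Gain: Δc = 1.1420 − 1.1145 ≈ 0.0275.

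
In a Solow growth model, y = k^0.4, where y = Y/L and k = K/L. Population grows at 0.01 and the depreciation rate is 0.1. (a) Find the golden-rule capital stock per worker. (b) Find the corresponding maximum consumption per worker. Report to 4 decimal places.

(a) k_gold ≈ 8.5990; (b) c_gold ≈ 1.4188

n + δ = 0.01 + 0.1 = 0.11.
At the golden rule the marginal product of capital equals n+δ: 0.4·k^(0.4−1) = 0.11. Solving, k_gold = (0.4/0.11)^(1/0.6) ≈ 8.5990.
y_gold = 8.5990^0.4 ≈ 2.3647; c_gold = y_gold − 0.11·k_gold ≈ 1.4188.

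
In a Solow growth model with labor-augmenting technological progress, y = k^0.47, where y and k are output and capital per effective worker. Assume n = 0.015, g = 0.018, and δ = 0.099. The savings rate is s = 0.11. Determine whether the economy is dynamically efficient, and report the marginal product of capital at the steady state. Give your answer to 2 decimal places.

dynamically efficient; MPK ≈ 0.56

Break-even investment rate: n + g + δ = 0.015 + 0.018 + 0.099 = 0.132.
Steady-state k*: s·k^0.47 = 0.132·k gives k* = (0.11/0.132)^(1/0.53) ≈ 0.7089.
MPK = 0.47·0.7089^(-0.53) ≈ 0.5640.
MPK > n+g+δ = 0.132, so the economy is dynamically efficient (under-saving).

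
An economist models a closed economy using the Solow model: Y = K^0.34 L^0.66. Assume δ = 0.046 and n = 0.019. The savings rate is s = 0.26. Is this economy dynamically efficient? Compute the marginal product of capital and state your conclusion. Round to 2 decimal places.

The effective depreciation rate is n + δ = 0.019 + 0.046 = 0.065.
Steady-state k*: s·k^0.34 = 0.065·k gives k* = (0.26/0.065)^(1/0.66) ≈ 8.1698.
MPK = 0.34·8.1698^(-0.66) ≈ 0.0850.
MPK > n+δ = 0.065, so the economy is dynamically efficient (under-saving).

dynamically efficient; MPK ≈ 0.09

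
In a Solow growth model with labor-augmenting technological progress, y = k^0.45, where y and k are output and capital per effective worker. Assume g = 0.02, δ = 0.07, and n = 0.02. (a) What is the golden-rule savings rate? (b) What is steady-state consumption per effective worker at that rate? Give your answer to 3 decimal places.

Break-even investment rate: n + g + δ = 0.02 + 0.02 + 0.07 = 0.11.
For Cobb-Douglas, s_gold equals capital's share: s_gold = 0.45.
Maximizing c = f(k) − (n+g+δ)·k gives f'(k) = n+g+δ, i.e. 0.45·k^(0.45−1) = 0.11, so k_gold = (0.45/0.11)^(1/0.55) ≈ 12.9539.
y_gold = 12.9539^0.45 ≈ 3.1665; c_gold = (1−0.45)·y_gold ≈ 1.7416.

(a) s_gold = 0.450; (b) c_gold ≈ 1.742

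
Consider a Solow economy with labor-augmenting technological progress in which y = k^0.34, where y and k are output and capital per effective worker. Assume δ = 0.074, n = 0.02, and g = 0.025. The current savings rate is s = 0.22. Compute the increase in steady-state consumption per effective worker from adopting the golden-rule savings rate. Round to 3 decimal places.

n + g + δ = 0.02 + 0.025 + 0.074 = 0.119.
Current steady state (s = 0.22): k* = (0.22/0.119)^(1/0.66) ≈ 2.5372, y* = 2.5372^0.34 ≈ 1.3724, c* = (1−0.22)·1.3724 ≈ 1.0705.
Setting f'(k) = n+g+δ gives 0.34·k^(0.34−1) = 0.119, hence k_gold = (0.34/0.119)^(1/0.66) ≈ 4.9069.
y_gold = 4.9069^0.34 ≈ 1.7174, c_gold = y_gold − 0.119·k_gold ≈ 1.1335.
Gain: Δc = 1.1335 − 1.0705 ≈ 0.0630.

Δc ≈ 0.063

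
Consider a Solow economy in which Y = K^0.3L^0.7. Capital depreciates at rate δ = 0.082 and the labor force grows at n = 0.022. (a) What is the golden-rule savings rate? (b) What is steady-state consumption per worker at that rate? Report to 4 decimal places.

Capital per worker breaks even when investment replaces (n + δ)·k; here n + δ = 0.104.
For Cobb-Douglas, s_gold equals capital's share: s_gold = 0.3.
Maximizing c = f(k) − (n+δ)·k gives f'(k) = n+δ, i.e. 0.3·k^(0.3−1) = 0.104, so k_gold = (0.3/0.104)^(1/0.7) ≈ 4.5422.
y_gold = 4.5422^0.3 ≈ 1.5746; c_gold = (1−0.3)·y_gold ≈ 1.1022.

(a) s_gold = 0.3000; (b) c_gold ≈ 1.1022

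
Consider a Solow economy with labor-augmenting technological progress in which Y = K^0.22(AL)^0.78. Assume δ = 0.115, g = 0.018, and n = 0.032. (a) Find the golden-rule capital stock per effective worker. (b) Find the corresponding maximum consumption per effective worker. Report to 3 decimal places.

n + g + δ = 0.032 + 0.018 + 0.115 = 0.165.
Golden rule sets MPK = n+g+δ: 0.22·k^(0.22−1) = 0.165, so k_gold = (0.22/0.165)^(1/0.78) ≈ 1.4460.
y_gold = 1.4460^0.22 ≈ 1.0845; c_gold = y_gold − 0.165·k_gold ≈ 0.8459.

(a) k_gold ≈ 1.446; (b) c_gold ≈ 0.846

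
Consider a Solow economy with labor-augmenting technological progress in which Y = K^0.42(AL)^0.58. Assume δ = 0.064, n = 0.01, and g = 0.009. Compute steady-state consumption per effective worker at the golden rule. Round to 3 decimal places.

c_gold ≈ 1.876

n + g + δ = 0.01 + 0.009 + 0.064 = 0.083.
Setting f'(k) = n+g+δ gives 0.42·k^(0.42−1) = 0.083, hence k_gold = (0.42/0.083)^(1/0.58) ≈ 16.3715.
y_gold = 16.3715^0.42 ≈ 3.2353.
c_gold = y_gold − (n+g+δ)·k_gold = 3.2353 − 0.083·16.3715 ≈ 1.8765.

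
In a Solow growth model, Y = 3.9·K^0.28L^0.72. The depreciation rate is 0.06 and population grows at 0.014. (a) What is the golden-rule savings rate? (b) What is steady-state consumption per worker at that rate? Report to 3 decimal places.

(a) s_gold = 0.280; (b) c_gold ≈ 7.998

Break-even investment rate: n + δ = 0.014 + 0.06 = 0.074.
For Cobb-Douglas, s_gold equals capital's share: s_gold = 0.28.
Maximizing c = f(k) − (n+δ)·k gives f'(k) = n+δ, i.e. 0.28·3.9·k^(0.28−1) = 0.074, so k_gold = (0.28·3.9/0.074)^(1/0.72) ≈ 42.0338.
y_gold = 3.9·42.0338^0.28 ≈ 11.1089; c_gold = (1−0.28)·y_gold ≈ 7.9984.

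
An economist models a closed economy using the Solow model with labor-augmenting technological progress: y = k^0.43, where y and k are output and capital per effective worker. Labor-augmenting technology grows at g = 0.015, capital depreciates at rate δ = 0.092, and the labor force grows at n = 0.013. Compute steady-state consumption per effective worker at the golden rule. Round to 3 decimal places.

c_gold ≈ 1.493

Capital per effective worker breaks even when investment replaces (n + g + δ)·k; here n + g + δ = 0.12.
Golden rule sets MPK = n+g+δ: 0.43·k^(0.43−1) = 0.12, so k_gold = (0.43/0.12)^(1/0.57) ≈ 9.3850.
y_gold = 9.3850^0.43 ≈ 2.6191.
c_gold = y_gold − (n+g+δ)·k_gold = 2.6191 − 0.12·9.3850 ≈ 1.4929.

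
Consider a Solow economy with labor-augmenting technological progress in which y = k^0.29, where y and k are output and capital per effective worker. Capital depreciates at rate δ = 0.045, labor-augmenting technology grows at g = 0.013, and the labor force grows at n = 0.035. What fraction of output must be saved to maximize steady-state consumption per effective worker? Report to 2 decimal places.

s_gold = 0.29

Capital per effective worker breaks even when investment replaces (n + g + δ)·k; here n + g + δ = 0.093.
At the golden rule MPK = n+g+δ, and in any Cobb-Douglas steady state s = (n+g+δ)·k/y = MPK·k/y = capital's share 0.29.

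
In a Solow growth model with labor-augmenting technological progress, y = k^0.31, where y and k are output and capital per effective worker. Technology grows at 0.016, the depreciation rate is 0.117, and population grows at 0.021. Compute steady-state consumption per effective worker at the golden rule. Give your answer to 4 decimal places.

n + g + δ = 0.021 + 0.016 + 0.117 = 0.154.
Setting f'(k) = n+g+δ gives 0.31·k^(0.31−1) = 0.154, hence k_gold = (0.31/0.154)^(1/0.69) ≈ 2.7564.
y_gold = 2.7564^0.31 ≈ 1.3693.
c_gold = y_gold − (n+g+δ)·k_gold = 1.3693 − 0.154·2.7564 ≈ 0.9448.

c_gold ≈ 0.9448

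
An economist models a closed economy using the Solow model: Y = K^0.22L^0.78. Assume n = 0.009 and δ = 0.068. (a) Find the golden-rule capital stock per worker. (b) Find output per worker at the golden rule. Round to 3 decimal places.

Break-even investment rate: n + δ = 0.009 + 0.068 = 0.077.
Maximizing c = f(k) − (n+δ)·k gives f'(k) = n+δ, i.e. 0.22·k^(0.22−1) = 0.077, so k_gold = (0.22/0.077)^(1/0.78) ≈ 3.8417.
y_gold = 3.8417^0.22 ≈ 1.3446.

(a) k_gold ≈ 3.842; (b) y_gold ≈ 1.345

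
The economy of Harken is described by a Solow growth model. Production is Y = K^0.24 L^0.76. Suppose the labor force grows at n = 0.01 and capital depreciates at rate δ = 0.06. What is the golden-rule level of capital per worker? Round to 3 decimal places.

n + δ = 0.01 + 0.06 = 0.07.
At the golden rule the marginal product of capital equals n+δ: 0.24·k^(0.24−1) = 0.07. Solving, k_gold = (0.24/0.07)^(1/0.76) ≈ 5.0594.

k_gold ≈ 5.059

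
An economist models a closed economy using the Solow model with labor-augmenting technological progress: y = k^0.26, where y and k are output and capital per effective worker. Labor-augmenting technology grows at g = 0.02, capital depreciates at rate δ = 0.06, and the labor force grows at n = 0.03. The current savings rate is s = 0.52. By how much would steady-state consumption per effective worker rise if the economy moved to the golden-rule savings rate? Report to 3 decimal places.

Capital per effective worker breaks even when investment replaces (n + g + δ)·k; here n + g + δ = 0.11.
Current steady state (s = 0.52): k* = (0.52/0.11)^(1/0.74) ≈ 8.1590, y* = 8.1590^0.26 ≈ 1.7259, c* = (1−0.52)·1.7259 ≈ 0.8285.
Maximizing c = f(k) − (n+g+δ)·k gives f'(k) = n+g+δ, i.e. 0.26·k^(0.26−1) = 0.11, so k_gold = (0.26/0.11)^(1/0.74) ≈ 3.1977.
y_gold = 3.1977^0.26 ≈ 1.3529, c_gold = y_gold − 0.11·k_gold ≈ 1.0011.
Gain: Δc = 1.0011 − 0.8285 ≈ 0.1727.

Δc ≈ 0.173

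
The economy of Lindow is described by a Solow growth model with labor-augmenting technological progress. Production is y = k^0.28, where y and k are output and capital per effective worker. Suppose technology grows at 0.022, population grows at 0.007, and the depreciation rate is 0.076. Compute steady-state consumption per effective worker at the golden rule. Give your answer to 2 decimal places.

n + g + δ = 0.007 + 0.022 + 0.076 = 0.105.
Setting f'(k) = n+g+δ gives 0.28·k^(0.28−1) = 0.105, hence k_gold = (0.28/0.105)^(1/0.72) ≈ 3.9050.
y_gold = 3.9050^0.28 ≈ 1.4644.
c_gold = y_gold − (n+g+δ)·k_gold = 1.4644 − 0.105·3.9050 ≈ 1.0544.

c_gold ≈ 1.05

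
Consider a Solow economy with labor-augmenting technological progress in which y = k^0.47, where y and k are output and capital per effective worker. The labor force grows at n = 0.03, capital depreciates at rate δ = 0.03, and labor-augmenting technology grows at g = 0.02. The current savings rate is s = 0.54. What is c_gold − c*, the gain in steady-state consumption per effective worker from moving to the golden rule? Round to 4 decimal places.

Δc ≈ 0.0468

Break-even investment rate: n + g + δ = 0.03 + 0.02 + 0.03 = 0.08.
Current steady state (s = 0.54): k* = (0.54/0.08)^(1/0.53) ≈ 36.7049, y* = 36.7049^0.47 ≈ 5.4378, c* = (1−0.54)·5.4378 ≈ 2.5014.
Setting f'(k) = n+g+δ gives 0.47·k^(0.47−1) = 0.08, hence k_gold = (0.47/0.08)^(1/0.53) ≈ 28.2461.
y_gold = 28.2461^0.47 ≈ 4.8078, c_gold = y_gold − 0.08·k_gold ≈ 2.5482.
Gain: Δc = 2.5482 − 2.5014 ≈ 0.0468.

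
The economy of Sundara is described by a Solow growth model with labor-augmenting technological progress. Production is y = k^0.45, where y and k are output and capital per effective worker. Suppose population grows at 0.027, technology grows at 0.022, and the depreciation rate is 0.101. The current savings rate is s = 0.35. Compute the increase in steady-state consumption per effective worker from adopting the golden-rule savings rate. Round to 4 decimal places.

The effective depreciation rate is n + g + δ = 0.027 + 0.022 + 0.101 = 0.15.
Current steady state (s = 0.35): k* = (0.35/0.15)^(1/0.55) ≈ 4.6671, y* = 4.6671^0.45 ≈ 2.0002, c* = (1−0.35)·2.0002 ≈ 1.3001.
Golden rule sets MPK = n+g+δ: 0.45·k^(0.45−1) = 0.15, so k_gold = (0.45/0.15)^(1/0.55) ≈ 7.3704.
y_gold = 7.3704^0.45 ≈ 2.4568, c_gold = y_gold − 0.15·k_gold ≈ 1.3512.
Gain: Δc = 1.3512 − 1.3001 ≈ 0.0511.

Δc ≈ 0.0511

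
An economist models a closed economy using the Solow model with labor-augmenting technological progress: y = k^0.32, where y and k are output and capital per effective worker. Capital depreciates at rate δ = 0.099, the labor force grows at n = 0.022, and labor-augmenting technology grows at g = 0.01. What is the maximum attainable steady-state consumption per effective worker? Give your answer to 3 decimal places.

c_gold ≈ 1.035

The effective depreciation rate is n + g + δ = 0.022 + 0.01 + 0.099 = 0.131.
Setting f'(k) = n+g+δ gives 0.32·k^(0.32−1) = 0.131, hence k_gold = (0.32/0.131)^(1/0.68) ≈ 3.7189.
y_gold = 3.7189^0.32 ≈ 1.5224.
c_gold = y_gold − (n+g+δ)·k_gold = 1.5224 − 0.131·3.7189 ≈ 1.0352.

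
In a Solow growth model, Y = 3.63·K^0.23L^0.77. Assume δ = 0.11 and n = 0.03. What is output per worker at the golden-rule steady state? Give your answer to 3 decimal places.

y_gold ≈ 6.188

The effective depreciation rate is n + δ = 0.03 + 0.11 = 0.14.
At the golden rule the marginal product of capital equals n+δ: 0.23·3.63·k^(0.23−1) = 0.14. Solving, k_gold = (0.23·3.63/0.14)^(1/0.77) ≈ 10.1660.
Output: y_gold = 3.63·k_gold^0.23 = 3.63·10.1660^0.23 ≈ 6.1880.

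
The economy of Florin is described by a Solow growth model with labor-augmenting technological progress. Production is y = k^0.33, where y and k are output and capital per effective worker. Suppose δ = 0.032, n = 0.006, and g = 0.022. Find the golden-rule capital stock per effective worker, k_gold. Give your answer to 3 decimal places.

k_gold ≈ 12.736

The effective depreciation rate is n + g + δ = 0.006 + 0.022 + 0.032 = 0.06.
Maximizing c = f(k) − (n+g+δ)·k gives f'(k) = n+g+δ, i.e. 0.33·k^(0.33−1) = 0.06, so k_gold = (0.33/0.06)^(1/0.67) ≈ 12.7356.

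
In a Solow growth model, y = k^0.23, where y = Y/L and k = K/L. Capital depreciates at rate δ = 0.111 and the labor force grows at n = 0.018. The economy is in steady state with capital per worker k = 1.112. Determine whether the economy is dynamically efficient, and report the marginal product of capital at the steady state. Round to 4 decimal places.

Capital per worker breaks even when investment replaces (n + δ)·k; here n + δ = 0.129.
MPK = 0.23·k^(0.23−1) = 0.23·1.112^(-0.77) ≈ 0.2119.
MPK > 0.129, so the economy is dynamically efficient (under-saving).

dynamically efficient; MPK ≈ 0.2119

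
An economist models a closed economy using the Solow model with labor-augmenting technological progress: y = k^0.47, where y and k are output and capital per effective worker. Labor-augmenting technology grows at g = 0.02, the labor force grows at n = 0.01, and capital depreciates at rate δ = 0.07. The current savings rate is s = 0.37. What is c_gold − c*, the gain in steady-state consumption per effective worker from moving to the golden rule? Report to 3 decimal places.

Δc ≈ 0.081

n + g + δ = 0.01 + 0.02 + 0.07 = 0.1.
Current steady state (s = 0.37): k* = (0.37/0.1)^(1/0.53) ≈ 11.8053, y* = 11.8053^0.47 ≈ 3.1906, c* = (1−0.37)·3.1906 ≈ 2.0101.
At the golden rule the marginal product of capital equals n+g+δ: 0.47·k^(0.47−1) = 0.1. Solving, k_gold = (0.47/0.1)^(1/0.53) ≈ 18.5400.
y_gold = 18.5400^0.47 ≈ 3.9447, c_gold = y_gold − 0.1·k_gold ≈ 2.0907.
Gain: Δc = 2.0907 − 2.0101 ≈ 0.0806.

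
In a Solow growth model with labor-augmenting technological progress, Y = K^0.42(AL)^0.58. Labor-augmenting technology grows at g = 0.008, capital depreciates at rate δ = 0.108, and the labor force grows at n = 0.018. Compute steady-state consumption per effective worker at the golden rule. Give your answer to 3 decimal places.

c_gold ≈ 1.326

Capital per effective worker breaks even when investment replaces (n + g + δ)·k; here n + g + δ = 0.134.
Golden rule sets MPK = n+g+δ: 0.42·k^(0.42−1) = 0.134, so k_gold = (0.42/0.134)^(1/0.58) ≈ 7.1684.
y_gold = 7.1684^0.42 ≈ 2.2871.
c_gold = y_gold − (n+g+δ)·k_gold = 2.2871 − 0.134·7.1684 ≈ 1.3265.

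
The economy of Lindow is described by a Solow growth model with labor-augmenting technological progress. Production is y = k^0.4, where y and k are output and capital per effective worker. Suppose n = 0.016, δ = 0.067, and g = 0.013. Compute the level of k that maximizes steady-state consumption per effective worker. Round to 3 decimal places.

The effective depreciation rate is n + g + δ = 0.016 + 0.013 + 0.067 = 0.096.
Maximizing c = f(k) − (n+g+δ)·k gives f'(k) = n+g+δ, i.e. 0.4·k^(0.4−1) = 0.096, so k_gold = (0.4/0.096)^(1/0.6) ≈ 10.7890.

k_gold ≈ 10.789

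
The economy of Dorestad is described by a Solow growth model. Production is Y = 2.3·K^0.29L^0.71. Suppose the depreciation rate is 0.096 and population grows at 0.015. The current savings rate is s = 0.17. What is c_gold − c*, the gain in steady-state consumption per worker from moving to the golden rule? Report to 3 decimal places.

Δc ≈ 0.204

Capital per worker breaks even when investment replaces (n + δ)·k; here n + δ = 0.111.
Current steady state (s = 0.17): k* = (0.17·2.3/0.111)^(1/0.71) ≈ 5.8914, y* = 2.3·5.8914^0.29 ≈ 3.8467, c* = (1−0.17)·3.8467 ≈ 3.1928.
At the golden rule the marginal product of capital equals n+δ: 0.29·2.3·k^(0.29−1) = 0.111. Solving, k_gold = (0.29·2.3/0.111)^(1/0.71) ≈ 12.4999.
y_gold = 2.3·12.4999^0.29 ≈ 4.7844, c_gold = y_gold − 0.111·k_gold ≈ 3.3969.
Gain: Δc = 3.3969 − 3.1928 ≈ 0.2042.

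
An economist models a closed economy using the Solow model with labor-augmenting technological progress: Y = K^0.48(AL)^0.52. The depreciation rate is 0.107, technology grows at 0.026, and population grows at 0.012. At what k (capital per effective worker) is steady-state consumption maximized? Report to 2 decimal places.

The effective depreciation rate is n + g + δ = 0.012 + 0.026 + 0.107 = 0.145.
Golden rule sets MPK = n+g+δ: 0.48·k^(0.48−1) = 0.145, so k_gold = (0.48/0.145)^(1/0.52) ≈ 9.9944.

k_gold ≈ 9.99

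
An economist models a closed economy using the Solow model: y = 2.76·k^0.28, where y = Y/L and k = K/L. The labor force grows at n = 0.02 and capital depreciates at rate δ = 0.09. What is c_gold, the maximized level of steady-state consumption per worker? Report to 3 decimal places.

n + δ = 0.02 + 0.09 = 0.11.
Maximizing c = f(k) − (n+δ)·k gives f'(k) = n+δ, i.e. 0.28·2.76·k^(0.28−1) = 0.11, so k_gold = (0.28·2.76/0.11)^(1/0.72) ≈ 14.9947.
y_gold = 2.76·14.9947^0.28 ≈ 5.8908.
c_gold = y_gold − (n+δ)·k_gold = 5.8908 − 0.11·14.9947 ≈ 4.2413.

c_gold ≈ 4.241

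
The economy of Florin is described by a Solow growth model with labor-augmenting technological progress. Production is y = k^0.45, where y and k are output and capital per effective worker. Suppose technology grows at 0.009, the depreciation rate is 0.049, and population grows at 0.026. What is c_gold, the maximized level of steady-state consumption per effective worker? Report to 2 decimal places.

c_gold ≈ 2.17

The effective depreciation rate is n + g + δ = 0.026 + 0.009 + 0.049 = 0.084.
At the golden rule the marginal product of capital equals n+g+δ: 0.45·k^(0.45−1) = 0.084. Solving, k_gold = (0.45/0.084)^(1/0.55) ≈ 21.1511.
y_gold = 21.1511^0.45 ≈ 3.9482.
c_gold = y_gold − (n+g+δ)·k_gold = 3.9482 − 0.084·21.1511 ≈ 2.1715.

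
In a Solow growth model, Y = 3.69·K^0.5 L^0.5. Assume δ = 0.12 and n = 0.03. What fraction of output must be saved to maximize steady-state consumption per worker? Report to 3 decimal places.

s_gold = 0.500

Break-even investment rate: n + δ = 0.03 + 0.12 = 0.15.
At the golden rule MPK = n+δ, and in any Cobb-Douglas steady state s = (n+δ)·k/y = MPK·k/y = capital's share 0.5.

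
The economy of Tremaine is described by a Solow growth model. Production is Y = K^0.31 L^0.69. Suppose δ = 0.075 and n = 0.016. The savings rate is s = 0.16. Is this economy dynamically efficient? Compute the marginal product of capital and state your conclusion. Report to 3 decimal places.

dynamically efficient; MPK ≈ 0.176

n + δ = 0.016 + 0.075 = 0.091.
Steady-state k*: s·k^0.31 = 0.091·k gives k* = (0.16/0.091)^(1/0.69) ≈ 2.2656.
MPK = 0.31·2.2656^(-0.69) ≈ 0.1763.
MPK > n+δ = 0.091, so the economy is dynamically efficient (under-saving).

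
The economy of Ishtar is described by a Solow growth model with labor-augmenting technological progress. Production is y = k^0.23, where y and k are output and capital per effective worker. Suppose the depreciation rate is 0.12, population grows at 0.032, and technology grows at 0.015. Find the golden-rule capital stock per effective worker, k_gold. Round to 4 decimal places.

Break-even investment rate: n + g + δ = 0.032 + 0.015 + 0.12 = 0.167.
Maximizing c = f(k) − (n+g+δ)·k gives f'(k) = n+g+δ, i.e. 0.23·k^(0.23−1) = 0.167, so k_gold = (0.23/0.167)^(1/0.77) ≈ 1.5154.

k_gold ≈ 1.5154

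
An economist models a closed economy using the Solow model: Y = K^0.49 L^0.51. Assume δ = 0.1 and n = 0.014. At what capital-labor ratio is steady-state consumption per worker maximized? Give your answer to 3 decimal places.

Break-even investment rate: n + δ = 0.014 + 0.1 = 0.114.
At the golden rule the marginal product of capital equals n+δ: 0.49·k^(0.49−1) = 0.114. Solving, k_gold = (0.49/0.114)^(1/0.51) ≈ 17.4481.

k_gold ≈ 17.448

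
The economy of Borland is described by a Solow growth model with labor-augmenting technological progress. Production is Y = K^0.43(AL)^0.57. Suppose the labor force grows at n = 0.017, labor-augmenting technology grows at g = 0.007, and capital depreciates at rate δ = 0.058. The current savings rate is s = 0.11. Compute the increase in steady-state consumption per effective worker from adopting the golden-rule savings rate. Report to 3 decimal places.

Δc ≈ 0.879

n + g + δ = 0.017 + 0.007 + 0.058 = 0.082.
Current steady state (s = 0.11): k* = (0.11/0.082)^(1/0.57) ≈ 1.6743, y* = 1.6743^0.43 ≈ 1.2481, c* = (1−0.11)·1.2481 ≈ 1.1108.
Golden rule sets MPK = n+g+δ: 0.43·k^(0.43−1) = 0.082, so k_gold = (0.43/0.082)^(1/0.57) ≈ 18.3042.
y_gold = 18.3042^0.43 ≈ 3.4906, c_gold = y_gold − 0.082·k_gold ≈ 1.9896.
Gain: Δc = 1.9896 − 1.1108 ≈ 0.8788.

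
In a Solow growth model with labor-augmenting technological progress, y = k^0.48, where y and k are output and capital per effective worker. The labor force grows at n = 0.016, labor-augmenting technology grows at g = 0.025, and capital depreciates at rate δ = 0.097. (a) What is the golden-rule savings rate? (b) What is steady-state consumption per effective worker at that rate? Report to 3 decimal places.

Capital per effective worker breaks even when investment replaces (n + g + δ)·k; here n + g + δ = 0.138.
For Cobb-Douglas, s_gold equals capital's share: s_gold = 0.48.
Setting f'(k) = n+g+δ gives 0.48·k^(0.48−1) = 0.138, hence k_gold = (0.48/0.138)^(1/0.52) ≈ 10.9921.
y_gold = 10.9921^0.48 ≈ 3.1602; c_gold = (1−0.48)·y_gold ≈ 1.6433.

(a) s_gold = 0.480; (b) c_gold ≈ 1.643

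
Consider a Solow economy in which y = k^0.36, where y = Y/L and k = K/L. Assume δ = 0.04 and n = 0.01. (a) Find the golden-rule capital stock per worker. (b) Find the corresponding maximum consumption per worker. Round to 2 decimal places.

n + δ = 0.01 + 0.04 = 0.05.
Maximizing c = f(k) − (n+δ)·k gives f'(k) = n+δ, i.e. 0.36·k^(0.36−1) = 0.05, so k_gold = (0.36/0.05)^(1/0.64) ≈ 21.8566.
y_gold = 21.8566^0.36 ≈ 3.0356; c_gold = y_gold − 0.05·k_gold ≈ 1.9428.

(a) k_gold ≈ 21.86; (b) c_gold ≈ 1.94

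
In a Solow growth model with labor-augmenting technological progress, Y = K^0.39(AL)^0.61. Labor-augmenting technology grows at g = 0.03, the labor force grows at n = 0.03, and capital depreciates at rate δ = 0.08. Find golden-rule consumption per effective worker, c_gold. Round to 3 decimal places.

c_gold ≈ 1.174

n + g + δ = 0.03 + 0.03 + 0.08 = 0.14.
Maximizing c = f(k) − (n+g+δ)·k gives f'(k) = n+g+δ, i.e. 0.39·k^(0.39−1) = 0.14, so k_gold = (0.39/0.14)^(1/0.61) ≈ 5.3630.
y_gold = 5.3630^0.39 ≈ 1.9252.
c_gold = y_gold − (n+g+δ)·k_gold = 1.9252 − 0.14·5.3630 ≈ 1.1743.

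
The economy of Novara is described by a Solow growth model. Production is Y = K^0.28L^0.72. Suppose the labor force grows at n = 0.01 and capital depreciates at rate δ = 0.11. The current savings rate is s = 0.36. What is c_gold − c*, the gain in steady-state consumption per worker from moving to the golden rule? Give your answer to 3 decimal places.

Capital per worker breaks even when investment replaces (n + δ)·k; here n + δ = 0.12.
Current steady state (s = 0.36): k* = (0.36/0.12)^(1/0.72) ≈ 4.5991, y* = 4.5991^0.28 ≈ 1.5330, c* = (1−0.36)·1.5330 ≈ 0.9811.
At the golden rule the marginal product of capital equals n+δ: 0.28·k^(0.28−1) = 0.12. Solving, k_gold = (0.28/0.12)^(1/0.72) ≈ 3.2440.
y_gold = 3.2440^0.28 ≈ 1.3903, c_gold = y_gold − 0.12·k_gold ≈ 1.0010.
Gain: Δc = 1.0010 − 0.9811 ≈ 0.0199.

Δc ≈ 0.020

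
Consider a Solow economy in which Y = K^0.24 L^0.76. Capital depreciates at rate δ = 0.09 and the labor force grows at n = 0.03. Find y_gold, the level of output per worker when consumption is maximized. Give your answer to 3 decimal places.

y_gold ≈ 1.245

n + δ = 0.03 + 0.09 = 0.12.
Maximizing c = f(k) − (n+δ)·k gives f'(k) = n+δ, i.e. 0.24·k^(0.24−1) = 0.12, so k_gold = (0.24/0.12)^(1/0.76) ≈ 2.4894.
Output: y_gold = k_gold^0.24 = 2.4894^0.24 ≈ 1.2447.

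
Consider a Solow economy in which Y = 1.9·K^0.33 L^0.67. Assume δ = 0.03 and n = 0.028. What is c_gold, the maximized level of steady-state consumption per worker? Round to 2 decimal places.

The effective depreciation rate is n + δ = 0.028 + 0.03 = 0.058.
At the golden rule the marginal product of capital equals n+δ: 0.33·1.9·k^(0.33−1) = 0.058. Solving, k_gold = (0.33·1.9/0.058)^(1/0.67) ≈ 34.9176.
y_gold = 1.9·34.9176^0.33 ≈ 6.1370.
c_gold = y_gold − (n+δ)·k_gold = 6.1370 − 0.058·34.9176 ≈ 4.1118.

c_gold ≈ 4.11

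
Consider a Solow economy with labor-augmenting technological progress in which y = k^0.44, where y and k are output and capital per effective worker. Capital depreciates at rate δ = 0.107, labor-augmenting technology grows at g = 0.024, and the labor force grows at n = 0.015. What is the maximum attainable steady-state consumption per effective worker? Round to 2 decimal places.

c_gold ≈ 1.33

The effective depreciation rate is n + g + δ = 0.015 + 0.024 + 0.107 = 0.146.
At the golden rule the marginal product of capital equals n+g+δ: 0.44·k^(0.44−1) = 0.146. Solving, k_gold = (0.44/0.146)^(1/0.56) ≈ 7.1703.
y_gold = 7.1703^0.44 ≈ 2.3792.
c_gold = y_gold − (n+g+δ)·k_gold = 2.3792 − 0.146·7.1703 ≈ 1.3324.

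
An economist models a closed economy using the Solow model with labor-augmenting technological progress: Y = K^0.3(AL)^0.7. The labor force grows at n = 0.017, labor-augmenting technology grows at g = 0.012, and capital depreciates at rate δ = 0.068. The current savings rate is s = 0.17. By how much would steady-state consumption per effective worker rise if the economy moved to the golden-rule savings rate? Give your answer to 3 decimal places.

Δc ≈ 0.080

n + g + δ = 0.017 + 0.012 + 0.068 = 0.097.
Current steady state (s = 0.17): k* = (0.17/0.097)^(1/0.7) ≈ 2.2290, y* = 2.2290^0.3 ≈ 1.2718, c* = (1−0.17)·1.2718 ≈ 1.0556.
Setting f'(k) = n+g+δ gives 0.3·k^(0.3−1) = 0.097, hence k_gold = (0.3/0.097)^(1/0.7) ≈ 5.0176.
y_gold = 5.0176^0.3 ≈ 1.6224, c_gold = y_gold − 0.097·k_gold ≈ 1.1357.
Gain: Δc = 1.1357 − 1.0556 ≈ 0.0800.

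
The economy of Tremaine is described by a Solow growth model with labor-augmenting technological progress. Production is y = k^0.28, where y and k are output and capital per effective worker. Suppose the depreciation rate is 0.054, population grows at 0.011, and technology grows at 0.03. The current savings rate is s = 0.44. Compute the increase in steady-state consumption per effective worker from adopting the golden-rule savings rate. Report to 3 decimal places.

Δc ≈ 0.080

n + g + δ = 0.011 + 0.03 + 0.054 = 0.095.
Current steady state (s = 0.44): k* = (0.44/0.095)^(1/0.72) ≈ 8.4067, y* = 8.4067^0.28 ≈ 1.8151, c* = (1−0.44)·1.8151 ≈ 1.0164.
At the golden rule the marginal product of capital equals n+g+δ: 0.28·k^(0.28−1) = 0.095. Solving, k_gold = (0.28/0.095)^(1/0.72) ≈ 4.4874.
y_gold = 4.4874^0.28 ≈ 1.5225, c_gold = y_gold − 0.095·k_gold ≈ 1.0962.
Gain: Δc = 1.0962 − 1.0164 ≈ 0.0798.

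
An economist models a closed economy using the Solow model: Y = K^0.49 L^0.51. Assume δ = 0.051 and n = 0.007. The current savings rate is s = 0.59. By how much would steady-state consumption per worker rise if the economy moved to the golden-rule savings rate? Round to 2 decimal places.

Δc ≈ 0.15

Capital per worker breaks even when investment replaces (n + δ)·k; here n + δ = 0.058.
Current steady state (s = 0.59): k* = (0.59/0.058)^(1/0.51) ≈ 94.4803, y* = 94.4803^0.49 ≈ 9.2879, c* = (1−0.59)·9.2879 ≈ 3.8080.
Golden rule sets MPK = n+δ: 0.49·k^(0.49−1) = 0.058, so k_gold = (0.49/0.058)^(1/0.51) ≈ 65.6436.
y_gold = 65.6436^0.49 ≈ 7.7701, c_gold = y_gold − 0.058·k_gold ≈ 3.9627.
Gain: Δc = 3.9627 − 3.8080 ≈ 0.1547.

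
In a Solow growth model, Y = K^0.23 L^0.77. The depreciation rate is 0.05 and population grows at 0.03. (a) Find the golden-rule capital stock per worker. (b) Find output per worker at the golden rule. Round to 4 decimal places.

n + δ = 0.03 + 0.05 = 0.08.
Golden rule sets MPK = n+δ: 0.23·k^(0.23−1) = 0.08, so k_gold = (0.23/0.08)^(1/0.77) ≈ 3.9412.
y_gold = 3.9412^0.23 ≈ 1.3709.

(a) k_gold ≈ 3.9412; (b) y_gold ≈ 1.3709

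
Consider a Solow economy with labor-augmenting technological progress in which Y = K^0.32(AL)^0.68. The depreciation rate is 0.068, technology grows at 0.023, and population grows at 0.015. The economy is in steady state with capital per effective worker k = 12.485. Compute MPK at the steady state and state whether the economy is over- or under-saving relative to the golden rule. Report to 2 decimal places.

n + g + δ = 0.015 + 0.023 + 0.068 = 0.106.
MPK = 0.32·k^(0.32−1) = 0.32·12.485^(-0.68) ≈ 0.0575.
MPK < 0.106, so the economy is dynamically inefficient (over-saving).

over-saving; MPK ≈ 0.06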